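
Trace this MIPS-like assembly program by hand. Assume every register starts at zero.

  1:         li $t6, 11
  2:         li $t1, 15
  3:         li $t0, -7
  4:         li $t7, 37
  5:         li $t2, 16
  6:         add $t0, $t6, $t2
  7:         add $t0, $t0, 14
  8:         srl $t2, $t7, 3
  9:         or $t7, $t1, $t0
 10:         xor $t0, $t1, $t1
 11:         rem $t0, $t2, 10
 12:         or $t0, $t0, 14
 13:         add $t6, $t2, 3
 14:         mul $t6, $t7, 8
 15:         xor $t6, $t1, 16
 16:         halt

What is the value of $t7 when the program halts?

47

$t6=11
$t1=15
$t0=-7
$t7=37
$t2=16
$t0=11+16=27
$t0=27+14=41
$t2=37>>3=4
$t7=15|41=47
$t0=15^15=0
$t0=4%10=4
$t0=4|14=14
$t6=4+3=7
$t6=47*8=376
$t6=15^16=31
halt.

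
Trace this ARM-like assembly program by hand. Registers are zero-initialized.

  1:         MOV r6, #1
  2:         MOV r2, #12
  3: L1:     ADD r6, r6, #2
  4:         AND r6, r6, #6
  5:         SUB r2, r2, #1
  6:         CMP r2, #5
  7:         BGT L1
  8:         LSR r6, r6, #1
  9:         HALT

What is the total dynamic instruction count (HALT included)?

r6=1
r2=12
r6=1+2=3
r6=3&6=2
r2=12-1=11
CMP r2, #5  (cmp 11,5)
BGT L1: taken
r6=2+2=4
r6=4&6=4
r2=11-1=10
CMP r2, #5  (cmp 10,5)
BGT L1: taken
r6=4+2=6
r6=6&6=6
r2=10-1=9
CMP r2, #5  (cmp 9,5)
BGT L1: taken
r6=6+2=8
r6=8&6=0
r2=9-1=8
CMP r2, #5  (cmp 8,5)
BGT L1: taken
r6=0+2=2
r6=2&6=2
r2=8-1=7
CMP r2, #5  (cmp 7,5)
BGT L1: taken
r6=2+2=4
r6=4&6=4
r2=7-1=6
CMP r2, #5  (cmp 6,5)
BGT L1: taken
r6=4+2=6
r6=6&6=6
r2=6-1=5
CMP r2, #5  (cmp 5,5)
BGT L1: not taken
r6=6>>1=3
halt.
Total executed instructions: 39.

39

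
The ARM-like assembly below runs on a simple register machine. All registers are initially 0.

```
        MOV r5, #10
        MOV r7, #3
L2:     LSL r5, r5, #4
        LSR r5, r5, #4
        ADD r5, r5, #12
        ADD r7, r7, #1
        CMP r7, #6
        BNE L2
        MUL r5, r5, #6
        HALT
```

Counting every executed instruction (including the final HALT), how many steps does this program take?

after MOV r5, #10: r5=10
after MOV r7, #3: r7=3
after LSL r5, r5, #4: r5=10<<4=160
after LSR r5, r5, #4: r5=160>>4=10
after ADD r5, r5, #12: r5=10+12=22
after ADD r7, r7, #1: r7=3+1=4
CMP r7, #6  (cmp 4,6)
BNE L2: taken
after LSL r5, r5, #4: r5=22<<4=352
after LSR r5, r5, #4: r5=352>>4=22
after ADD r5, r5, #12: r5=22+12=34
after ADD r7, r7, #1: r7=4+1=5
CMP r7, #6  (cmp 5,6)
BNE L2: taken
after LSL r5, r5, #4: r5=34<<4=544
after LSR r5, r5, #4: r5=544>>4=34
after ADD r5, r5, #12: r5=34+12=46
after ADD r7, r7, #1: r7=5+1=6
CMP r7, #6  (cmp 6,6)
BNE L2: not taken
after MUL r5, r5, #6: r5=46*6=276
halt.
Total executed instructions: 22.

22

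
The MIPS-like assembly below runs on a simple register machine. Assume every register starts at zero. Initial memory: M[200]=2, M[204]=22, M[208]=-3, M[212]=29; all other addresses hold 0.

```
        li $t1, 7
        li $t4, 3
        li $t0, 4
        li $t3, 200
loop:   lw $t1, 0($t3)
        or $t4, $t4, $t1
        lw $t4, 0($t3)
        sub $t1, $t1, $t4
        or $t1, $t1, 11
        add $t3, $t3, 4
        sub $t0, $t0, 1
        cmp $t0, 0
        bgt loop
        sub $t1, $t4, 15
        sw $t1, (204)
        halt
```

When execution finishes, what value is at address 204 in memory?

14

$t1=7
$t4=3
$t0=4
$t3=200
$t1=M[200]=2
$t4=3|2=3
$t4=M[200]=2
$t1=2-2=0
$t1=0|11=11
$t3=200+4=204
$t0=4-1=3
cmp $t0, 0  (cmp 3,0)
bgt loop: taken
$t1=M[204]=22
$t4=2|22=22
$t4=M[204]=22
$t1=22-22=0
$t1=0|11=11
$t3=204+4=208
$t0=3-1=2
cmp $t0, 0  (cmp 2,0)
bgt loop: taken
$t1=M[208]=-3
$t4=22|(-3)=-1
$t4=M[208]=-3
$t1=(-3)-(-3)=0
$t1=0|11=11
$t3=208+4=212
$t0=2-1=1
cmp $t0, 0  (cmp 1,0)
bgt loop: taken
$t1=M[212]=29
$t4=(-3)|29=-3
$t4=M[212]=29
$t1=29-29=0
$t1=0|11=11
$t3=212+4=216
$t0=1-1=0
cmp $t0, 0  (cmp 0,0)
bgt loop: not taken
$t1=29-15=14
sw $t1, (204) → M[204]=14
halt.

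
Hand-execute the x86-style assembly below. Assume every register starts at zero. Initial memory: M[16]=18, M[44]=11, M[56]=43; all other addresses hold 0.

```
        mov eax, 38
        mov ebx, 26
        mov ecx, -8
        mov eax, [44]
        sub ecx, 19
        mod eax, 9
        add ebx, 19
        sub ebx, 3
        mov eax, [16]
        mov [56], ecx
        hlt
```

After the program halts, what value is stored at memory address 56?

mov eax, 38 → eax=38
mov ebx, 26 → ebx=26
mov ecx, -8 → ecx=-8
mov eax, [44] → eax=M[44]=11
sub ecx, 19 → ecx=(-8)-19=-27
mod eax, 9 → eax=11%9=2
add ebx, 19 → ebx=26+19=45
sub ebx, 3 → ebx=45-3=42
mov eax, [16] → eax=M[16]=18
mov [56], ecx → M[56]=-27
halt.

-27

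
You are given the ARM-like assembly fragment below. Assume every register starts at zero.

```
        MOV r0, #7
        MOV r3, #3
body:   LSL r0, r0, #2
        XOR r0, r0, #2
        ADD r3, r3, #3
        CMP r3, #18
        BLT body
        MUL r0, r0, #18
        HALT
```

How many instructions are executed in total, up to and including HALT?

MOV r0, #7 → r0=7
MOV r3, #3 → r3=3
LSL r0, r0, #2 → r0=7<<2=28
XOR r0, r0, #2 → r0=28^2=30
ADD r3, r3, #3 → r3=3+3=6
CMP r3, #18  (cmp 6,18)
BLT body: taken
LSL r0, r0, #2 → r0=30<<2=120
XOR r0, r0, #2 → r0=120^2=122
ADD r3, r3, #3 → r3=6+3=9
CMP r3, #18  (cmp 9,18)
BLT body: taken
LSL r0, r0, #2 → r0=122<<2=488
XOR r0, r0, #2 → r0=488^2=490
ADD r3, r3, #3 → r3=9+3=12
CMP r3, #18  (cmp 12,18)
BLT body: taken
LSL r0, r0, #2 → r0=490<<2=1960
XOR r0, r0, #2 → r0=1960^2=1962
ADD r3, r3, #3 → r3=12+3=15
CMP r3, #18  (cmp 15,18)
BLT body: taken
LSL r0, r0, #2 → r0=1962<<2=7848
XOR r0, r0, #2 → r0=7848^2=7850
ADD r3, r3, #3 → r3=15+3=18
CMP r3, #18  (cmp 18,18)
BLT body: not taken
MUL r0, r0, #18 → r0=7850*18=141300
halt.
Total executed instructions: 29.

29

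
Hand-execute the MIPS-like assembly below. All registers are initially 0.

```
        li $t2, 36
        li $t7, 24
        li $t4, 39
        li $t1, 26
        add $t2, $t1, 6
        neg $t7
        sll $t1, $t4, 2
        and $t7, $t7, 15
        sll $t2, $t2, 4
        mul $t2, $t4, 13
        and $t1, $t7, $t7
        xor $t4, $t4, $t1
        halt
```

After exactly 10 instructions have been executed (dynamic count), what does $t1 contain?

li $t2, 36 → $t2=36
li $t7, 24 → $t7=24
li $t4, 39 → $t4=39
li $t1, 26 → $t1=26
add $t2, $t1, 6 → $t2=26+6=32
neg $t7 → $t7=-(24)=-24
sll $t1, $t4, 2 → $t1=39<<2=156
and $t7, $t7, 15 → $t7=(-24)&15=8
sll $t2, $t2, 4 → $t2=32<<4=512
mul $t2, $t4, 13 → $t2=39*13=507
After step 10: $t1 = 156.

156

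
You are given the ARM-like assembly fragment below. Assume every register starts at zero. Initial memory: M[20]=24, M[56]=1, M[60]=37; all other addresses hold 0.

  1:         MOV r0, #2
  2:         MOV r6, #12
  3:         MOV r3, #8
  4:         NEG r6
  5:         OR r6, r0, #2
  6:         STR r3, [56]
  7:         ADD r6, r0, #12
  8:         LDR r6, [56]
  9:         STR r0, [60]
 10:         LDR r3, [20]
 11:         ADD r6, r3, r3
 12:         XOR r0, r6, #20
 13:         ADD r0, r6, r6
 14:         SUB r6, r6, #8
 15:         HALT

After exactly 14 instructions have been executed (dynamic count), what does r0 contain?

96

after MOV r0, #2: r0=2
after MOV r6, #12: r6=12
after MOV r3, #8: r3=8
after NEG r6: r6=-(12)=-12
after OR r6, r0, #2: r6=2|2=2
STR r3, [56] → M[56]=8
after ADD r6, r0, #12: r6=2+12=14
after LDR r6, [56]: r6=M[56]=8
STR r0, [60] → M[60]=2
after LDR r3, [20]: r3=M[20]=24
after ADD r6, r3, r3: r6=24+24=48
after XOR r0, r6, #20: r0=48^20=36
after ADD r0, r6, r6: r0=48+48=96
after SUB r6, r6, #8: r6=48-8=40
After step 14: r0 = 96.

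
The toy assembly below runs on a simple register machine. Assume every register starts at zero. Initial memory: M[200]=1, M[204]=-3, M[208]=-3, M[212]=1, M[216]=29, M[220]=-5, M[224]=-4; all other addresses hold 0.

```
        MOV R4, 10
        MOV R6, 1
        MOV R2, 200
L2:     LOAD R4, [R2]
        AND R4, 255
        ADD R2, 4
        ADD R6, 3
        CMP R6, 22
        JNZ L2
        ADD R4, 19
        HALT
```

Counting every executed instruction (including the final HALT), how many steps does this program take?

after MOV R4, 10: R4=10
after MOV R6, 1: R6=1
after MOV R2, 200: R2=200
after LOAD R4, [R2]: R4=M[200]=1
after AND R4, 255: R4=1&255=1
after ADD R2, 4: R2=200+4=204
after ADD R6, 3: R6=1+3=4
CMP R6, 22  (cmp 4,22)
JNZ L2: taken
after LOAD R4, [R2]: R4=M[204]=-3
after AND R4, 255: R4=(-3)&255=253
after ADD R2, 4: R2=204+4=208
after ADD R6, 3: R6=4+3=7
CMP R6, 22  (cmp 7,22)
JNZ L2: taken
after LOAD R4, [R2]: R4=M[208]=-3
after AND R4, 255: R4=(-3)&255=253
after ADD R2, 4: R2=208+4=212
after ADD R6, 3: R6=7+3=10
CMP R6, 22  (cmp 10,22)
JNZ L2: taken
after LOAD R4, [R2]: R4=M[212]=1
after AND R4, 255: R4=1&255=1
after ADD R2, 4: R2=212+4=216
after ADD R6, 3: R6=10+3=13
CMP R6, 22  (cmp 13,22)
JNZ L2: taken
after LOAD R4, [R2]: R4=M[216]=29
after AND R4, 255: R4=29&255=29
after ADD R2, 4: R2=216+4=220
after ADD R6, 3: R6=13+3=16
CMP R6, 22  (cmp 16,22)
JNZ L2: taken
after LOAD R4, [R2]: R4=M[220]=-5
after AND R4, 255: R4=(-5)&255=251
after ADD R2, 4: R2=220+4=224
after ADD R6, 3: R6=16+3=19
CMP R6, 22  (cmp 19,22)
JNZ L2: taken
after LOAD R4, [R2]: R4=M[224]=-4
after AND R4, 255: R4=(-4)&255=252
after ADD R2, 4: R2=224+4=228
after ADD R6, 3: R6=19+3=22
CMP R6, 22  (cmp 22,22)
JNZ L2: not taken
after ADD R4, 19: R4=252+19=271
halt.
Total executed instructions: 47.

47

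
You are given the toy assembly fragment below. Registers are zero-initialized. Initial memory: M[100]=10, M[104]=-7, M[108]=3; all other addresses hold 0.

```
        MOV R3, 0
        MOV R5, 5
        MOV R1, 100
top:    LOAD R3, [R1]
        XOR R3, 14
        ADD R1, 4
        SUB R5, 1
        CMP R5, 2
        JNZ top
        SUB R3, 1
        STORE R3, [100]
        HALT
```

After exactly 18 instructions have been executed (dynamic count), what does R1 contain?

after MOV R3, 0: R3=0
after MOV R5, 5: R5=5
after MOV R1, 100: R1=100
after LOAD R3, [R1]: R3=M[100]=10
after XOR R3, 14: R3=10^14=4
after ADD R1, 4: R1=100+4=104
after SUB R5, 1: R5=5-1=4
CMP R5, 2  (cmp 4,2)
JNZ top: taken
after LOAD R3, [R1]: R3=M[104]=-7
after XOR R3, 14: R3=(-7)^14=-9
after ADD R1, 4: R1=104+4=108
after SUB R5, 1: R5=4-1=3
CMP R5, 2  (cmp 3,2)
JNZ top: taken
after LOAD R3, [R1]: R3=M[108]=3
after XOR R3, 14: R3=3^14=13
after ADD R1, 4: R1=108+4=112
After step 18: R1 = 112.

112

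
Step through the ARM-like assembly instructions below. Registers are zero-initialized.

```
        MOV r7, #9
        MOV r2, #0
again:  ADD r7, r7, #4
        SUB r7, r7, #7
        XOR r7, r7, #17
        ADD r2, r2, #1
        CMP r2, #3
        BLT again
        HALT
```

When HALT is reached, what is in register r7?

MOV r7, #9 → r7=9
MOV r2, #0 → r2=0
ADD r7, r7, #4 → r7=9+4=13
SUB r7, r7, #7 → r7=13-7=6
XOR r7, r7, #17 → r7=6^17=23
ADD r2, r2, #1 → r2=0+1=1
CMP r2, #3  (cmp 1,3)
BLT again: taken
ADD r7, r7, #4 → r7=23+4=27
SUB r7, r7, #7 → r7=27-7=20
XOR r7, r7, #17 → r7=20^17=5
ADD r2, r2, #1 → r2=1+1=2
CMP r2, #3  (cmp 2,3)
BLT again: taken
ADD r7, r7, #4 → r7=5+4=9
SUB r7, r7, #7 → r7=9-7=2
XOR r7, r7, #17 → r7=2^17=19
ADD r2, r2, #1 → r2=2+1=3
CMP r2, #3  (cmp 3,3)
BLT again: not taken
halt.

19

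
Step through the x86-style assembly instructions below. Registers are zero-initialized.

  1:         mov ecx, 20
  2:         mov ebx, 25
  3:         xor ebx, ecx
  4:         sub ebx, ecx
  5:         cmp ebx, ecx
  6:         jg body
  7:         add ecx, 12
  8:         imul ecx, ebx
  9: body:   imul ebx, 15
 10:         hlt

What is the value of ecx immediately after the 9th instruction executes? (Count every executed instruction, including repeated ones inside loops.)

-224

mov ecx, 20 → ecx=20
mov ebx, 25 → ebx=25
xor ebx, ecx → ebx=25^20=13
sub ebx, ecx → ebx=13-20=-7
cmp ebx, ecx  (cmp -7,20)
jg body: not taken
add ecx, 12 → ecx=20+12=32
imul ecx, ebx → ecx=32*(-7)=-224
imul ebx, 15 → ebx=(-7)*15=-105
After step 9: ecx = -224.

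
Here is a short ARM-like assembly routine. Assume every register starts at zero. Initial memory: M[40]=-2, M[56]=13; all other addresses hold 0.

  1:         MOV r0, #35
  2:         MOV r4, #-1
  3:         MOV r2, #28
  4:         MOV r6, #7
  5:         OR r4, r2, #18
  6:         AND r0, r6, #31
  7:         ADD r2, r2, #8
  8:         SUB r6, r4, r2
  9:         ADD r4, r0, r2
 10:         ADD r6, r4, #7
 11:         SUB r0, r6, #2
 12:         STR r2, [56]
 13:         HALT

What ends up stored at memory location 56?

r0=35
r4=-1
r2=28
r6=7
r4=28|18=30
r0=7&31=7
r2=28+8=36
r6=30-36=-6
r4=7+36=43
r6=43+7=50
r0=50-2=48
STR r2, [56] → M[56]=36
halt.

36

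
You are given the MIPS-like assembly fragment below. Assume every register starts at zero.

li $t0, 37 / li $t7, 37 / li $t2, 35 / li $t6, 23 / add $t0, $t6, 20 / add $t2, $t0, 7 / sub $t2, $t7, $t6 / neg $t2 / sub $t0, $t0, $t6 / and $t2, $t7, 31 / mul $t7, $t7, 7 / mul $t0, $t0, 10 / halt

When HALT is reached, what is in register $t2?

5

li $t0, 37 → $t0=37
li $t7, 37 → $t7=37
li $t2, 35 → $t2=35
li $t6, 23 → $t6=23
add $t0, $t6, 20 → $t0=23+20=43
add $t2, $t0, 7 → $t2=43+7=50
sub $t2, $t7, $t6 → $t2=37-23=14
neg $t2 → $t2=-(14)=-14
sub $t0, $t0, $t6 → $t0=43-23=20
and $t2, $t7, 31 → $t2=37&31=5
mul $t7, $t7, 7 → $t7=37*7=259
mul $t0, $t0, 10 → $t0=20*10=200
halt.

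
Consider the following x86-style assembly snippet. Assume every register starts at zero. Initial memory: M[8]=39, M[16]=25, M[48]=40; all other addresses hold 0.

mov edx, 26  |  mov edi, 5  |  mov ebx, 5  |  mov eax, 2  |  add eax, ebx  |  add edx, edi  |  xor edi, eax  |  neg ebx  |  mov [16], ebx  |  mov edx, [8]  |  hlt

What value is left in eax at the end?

after mov edx, 26: edx=26
after mov edi, 5: edi=5
after mov ebx, 5: ebx=5
after mov eax, 2: eax=2
after add eax, ebx: eax=2+5=7
after add edx, edi: edx=26+5=31
after xor edi, eax: edi=5^7=2
after neg ebx: ebx=-(5)=-5
mov [16], ebx → M[16]=-5
after mov edx, [8]: edx=M[8]=39
halt.

7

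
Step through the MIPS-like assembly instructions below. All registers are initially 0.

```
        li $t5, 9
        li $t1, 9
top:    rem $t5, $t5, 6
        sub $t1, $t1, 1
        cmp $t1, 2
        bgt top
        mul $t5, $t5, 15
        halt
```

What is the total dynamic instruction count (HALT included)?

$t5=9
$t1=9
$t5=9%6=3
$t1=9-1=8
cmp $t1, 2  (cmp 8,2)
bgt top: taken
$t5=3%6=3
$t1=8-1=7
cmp $t1, 2  (cmp 7,2)
bgt top: taken
$t5=3%6=3
$t1=7-1=6
cmp $t1, 2  (cmp 6,2)
bgt top: taken
$t5=3%6=3
$t1=6-1=5
cmp $t1, 2  (cmp 5,2)
bgt top: taken
$t5=3%6=3
$t1=5-1=4
cmp $t1, 2  (cmp 4,2)
bgt top: taken
$t5=3%6=3
$t1=4-1=3
cmp $t1, 2  (cmp 3,2)
bgt top: taken
$t5=3%6=3
$t1=3-1=2
cmp $t1, 2  (cmp 2,2)
bgt top: not taken
$t5=3*15=45
halt.
Total executed instructions: 32.

32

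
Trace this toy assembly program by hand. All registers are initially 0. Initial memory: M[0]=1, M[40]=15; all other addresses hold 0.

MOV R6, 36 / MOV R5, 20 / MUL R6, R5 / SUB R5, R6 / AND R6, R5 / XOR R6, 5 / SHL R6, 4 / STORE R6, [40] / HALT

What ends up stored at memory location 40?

1104

MOV R6, 36 → R6=36
MOV R5, 20 → R5=20
MUL R6, R5 → R6=36*20=720
SUB R5, R6 → R5=20-720=-700
AND R6, R5 → R6=720&(-700)=64
XOR R6, 5 → R6=64^5=69
SHL R6, 4 → R6=69<<4=1104
STORE R6, [40] → M[40]=1104
halt.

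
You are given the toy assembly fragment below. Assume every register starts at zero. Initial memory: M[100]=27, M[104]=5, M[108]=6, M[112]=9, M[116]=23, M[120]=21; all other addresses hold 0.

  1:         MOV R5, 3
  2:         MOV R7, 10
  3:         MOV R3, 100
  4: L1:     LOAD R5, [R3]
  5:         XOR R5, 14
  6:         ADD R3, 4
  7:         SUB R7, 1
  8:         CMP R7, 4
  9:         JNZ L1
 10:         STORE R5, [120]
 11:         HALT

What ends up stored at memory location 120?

27

MOV R5, 3 → R5=3
MOV R7, 10 → R7=10
MOV R3, 100 → R3=100
LOAD R5, [R3] → R5=M[100]=27
XOR R5, 14 → R5=27^14=21
ADD R3, 4 → R3=100+4=104
SUB R7, 1 → R7=10-1=9
CMP R7, 4  (cmp 9,4)
JNZ L1: taken
LOAD R5, [R3] → R5=M[104]=5
XOR R5, 14 → R5=5^14=11
ADD R3, 4 → R3=104+4=108
SUB R7, 1 → R7=9-1=8
CMP R7, 4  (cmp 8,4)
JNZ L1: taken
LOAD R5, [R3] → R5=M[108]=6
XOR R5, 14 → R5=6^14=8
ADD R3, 4 → R3=108+4=112
SUB R7, 1 → R7=8-1=7
CMP R7, 4  (cmp 7,4)
JNZ L1: taken
LOAD R5, [R3] → R5=M[112]=9
XOR R5, 14 → R5=9^14=7
ADD R3, 4 → R3=112+4=116
SUB R7, 1 → R7=7-1=6
CMP R7, 4  (cmp 6,4)
JNZ L1: taken
LOAD R5, [R3] → R5=M[116]=23
XOR R5, 14 → R5=23^14=25
ADD R3, 4 → R3=116+4=120
SUB R7, 1 → R7=6-1=5
CMP R7, 4  (cmp 5,4)
JNZ L1: taken
LOAD R5, [R3] → R5=M[120]=21
XOR R5, 14 → R5=21^14=27
ADD R3, 4 → R3=120+4=124
SUB R7, 1 → R7=5-1=4
CMP R7, 4  (cmp 4,4)
JNZ L1: not taken
STORE R5, [120] → M[120]=27
halt.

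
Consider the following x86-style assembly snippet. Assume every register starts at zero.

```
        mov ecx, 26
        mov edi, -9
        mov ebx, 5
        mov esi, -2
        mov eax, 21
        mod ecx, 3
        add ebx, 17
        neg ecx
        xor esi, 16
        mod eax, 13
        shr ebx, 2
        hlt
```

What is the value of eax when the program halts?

8

after mov ecx, 26: ecx=26
after mov edi, -9: edi=-9
after mov ebx, 5: ebx=5
after mov esi, -2: esi=-2
after mov eax, 21: eax=21
after mod ecx, 3: ecx=26%3=2
after add ebx, 17: ebx=5+17=22
after neg ecx: ecx=-(2)=-2
after xor esi, 16: esi=(-2)^16=-18
after mod eax, 13: eax=21%13=8
after shr ebx, 2: ebx=22>>2=5
halt.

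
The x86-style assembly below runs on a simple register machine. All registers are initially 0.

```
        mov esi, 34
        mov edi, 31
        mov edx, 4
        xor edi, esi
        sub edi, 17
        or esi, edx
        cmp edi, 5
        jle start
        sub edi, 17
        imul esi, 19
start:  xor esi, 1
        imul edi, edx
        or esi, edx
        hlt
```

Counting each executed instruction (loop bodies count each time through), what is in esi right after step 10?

722

mov esi, 34 → esi=34
mov edi, 31 → edi=31
mov edx, 4 → edx=4
xor edi, esi → edi=31^34=61
sub edi, 17 → edi=61-17=44
or esi, edx → esi=34|4=38
cmp edi, 5  (cmp 44,5)
jle start: not taken
sub edi, 17 → edi=44-17=27
imul esi, 19 → esi=38*19=722
After step 10: esi = 722.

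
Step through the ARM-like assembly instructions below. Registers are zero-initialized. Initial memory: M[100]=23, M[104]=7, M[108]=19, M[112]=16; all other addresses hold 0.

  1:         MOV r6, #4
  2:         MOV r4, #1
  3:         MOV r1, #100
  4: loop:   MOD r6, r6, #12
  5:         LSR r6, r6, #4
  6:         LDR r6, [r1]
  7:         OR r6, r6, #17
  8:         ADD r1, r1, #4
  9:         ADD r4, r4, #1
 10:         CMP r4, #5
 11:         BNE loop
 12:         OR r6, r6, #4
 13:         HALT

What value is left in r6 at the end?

21

MOV r6, #4 → r6=4
MOV r4, #1 → r4=1
MOV r1, #100 → r1=100
MOD r6, r6, #12 → r6=4%12=4
LSR r6, r6, #4 → r6=4>>4=0
LDR r6, [r1] → r6=M[100]=23
OR r6, r6, #17 → r6=23|17=23
ADD r1, r1, #4 → r1=100+4=104
ADD r4, r4, #1 → r4=1+1=2
CMP r4, #5  (cmp 2,5)
BNE loop: taken
MOD r6, r6, #12 → r6=23%12=11
LSR r6, r6, #4 → r6=11>>4=0
LDR r6, [r1] → r6=M[104]=7
OR r6, r6, #17 → r6=7|17=23
ADD r1, r1, #4 → r1=104+4=108
ADD r4, r4, #1 → r4=2+1=3
CMP r4, #5  (cmp 3,5)
BNE loop: taken
MOD r6, r6, #12 → r6=23%12=11
LSR r6, r6, #4 → r6=11>>4=0
LDR r6, [r1] → r6=M[108]=19
OR r6, r6, #17 → r6=19|17=19
ADD r1, r1, #4 → r1=108+4=112
ADD r4, r4, #1 → r4=3+1=4
CMP r4, #5  (cmp 4,5)
BNE loop: taken
MOD r6, r6, #12 → r6=19%12=7
LSR r6, r6, #4 → r6=7>>4=0
LDR r6, [r1] → r6=M[112]=16
OR r6, r6, #17 → r6=16|17=17
ADD r1, r1, #4 → r1=112+4=116
ADD r4, r4, #1 → r4=4+1=5
CMP r4, #5  (cmp 5,5)
BNE loop: not taken
OR r6, r6, #4 → r6=17|4=21
halt.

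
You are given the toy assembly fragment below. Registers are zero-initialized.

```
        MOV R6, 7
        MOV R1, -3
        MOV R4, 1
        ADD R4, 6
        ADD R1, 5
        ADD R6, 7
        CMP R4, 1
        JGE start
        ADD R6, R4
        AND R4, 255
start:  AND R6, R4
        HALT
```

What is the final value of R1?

R6=7
R1=-3
R4=1
R4=1+6=7
R1=(-3)+5=2
R6=7+7=14
CMP R4, 1  (cmp 7,1)
JGE start: taken
R6=14&7=6
halt.

2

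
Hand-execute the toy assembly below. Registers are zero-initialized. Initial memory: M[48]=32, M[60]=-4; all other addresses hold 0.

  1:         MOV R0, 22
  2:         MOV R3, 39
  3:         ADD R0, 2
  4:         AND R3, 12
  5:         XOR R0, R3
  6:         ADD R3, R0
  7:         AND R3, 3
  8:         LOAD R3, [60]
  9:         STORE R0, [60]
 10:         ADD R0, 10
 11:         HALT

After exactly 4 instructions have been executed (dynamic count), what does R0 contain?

R0=22
R3=39
R0=22+2=24
R3=39&12=4
After step 4: R0 = 24.

24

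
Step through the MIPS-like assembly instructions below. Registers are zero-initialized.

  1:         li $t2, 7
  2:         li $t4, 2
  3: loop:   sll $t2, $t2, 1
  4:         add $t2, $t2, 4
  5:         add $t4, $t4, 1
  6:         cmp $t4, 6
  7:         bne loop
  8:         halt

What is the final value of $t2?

li $t2, 7 → $t2=7
li $t4, 2 → $t4=2
sll $t2, $t2, 1 → $t2=7<<1=14
add $t2, $t2, 4 → $t2=14+4=18
add $t4, $t4, 1 → $t4=2+1=3
cmp $t4, 6  (cmp 3,6)
bne loop: taken
sll $t2, $t2, 1 → $t2=18<<1=36
add $t2, $t2, 4 → $t2=36+4=40
add $t4, $t4, 1 → $t4=3+1=4
cmp $t4, 6  (cmp 4,6)
bne loop: taken
sll $t2, $t2, 1 → $t2=40<<1=80
add $t2, $t2, 4 → $t2=80+4=84
add $t4, $t4, 1 → $t4=4+1=5
cmp $t4, 6  (cmp 5,6)
bne loop: taken
sll $t2, $t2, 1 → $t2=84<<1=168
add $t2, $t2, 4 → $t2=168+4=172
add $t4, $t4, 1 → $t4=5+1=6
cmp $t4, 6  (cmp 6,6)
bne loop: not taken
halt.

172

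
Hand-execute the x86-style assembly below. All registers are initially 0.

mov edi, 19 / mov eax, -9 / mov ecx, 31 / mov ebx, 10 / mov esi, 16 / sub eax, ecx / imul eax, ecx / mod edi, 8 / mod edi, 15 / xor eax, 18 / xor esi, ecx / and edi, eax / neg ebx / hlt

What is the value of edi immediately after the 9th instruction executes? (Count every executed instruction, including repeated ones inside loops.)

3

mov edi, 19 → edi=19
mov eax, -9 → eax=-9
mov ecx, 31 → ecx=31
mov ebx, 10 → ebx=10
mov esi, 16 → esi=16
sub eax, ecx → eax=(-9)-31=-40
imul eax, ecx → eax=(-40)*31=-1240
mod edi, 8 → edi=19%8=3
mod edi, 15 → edi=3%15=3
After step 9: edi = 3.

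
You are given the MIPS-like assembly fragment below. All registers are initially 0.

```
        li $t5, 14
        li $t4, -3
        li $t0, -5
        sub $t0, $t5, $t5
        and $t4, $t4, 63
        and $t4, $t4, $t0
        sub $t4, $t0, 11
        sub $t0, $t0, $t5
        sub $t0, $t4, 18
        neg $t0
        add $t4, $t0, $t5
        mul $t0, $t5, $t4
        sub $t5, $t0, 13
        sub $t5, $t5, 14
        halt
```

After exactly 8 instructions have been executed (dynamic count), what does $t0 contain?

after li $t5, 14: $t5=14
after li $t4, -3: $t4=-3
after li $t0, -5: $t0=-5
after sub $t0, $t5, $t5: $t0=14-14=0
after and $t4, $t4, 63: $t4=(-3)&63=61
after and $t4, $t4, $t0: $t4=61&0=0
after sub $t4, $t0, 11: $t4=0-11=-11
after sub $t0, $t0, $t5: $t0=0-14=-14
After step 8: $t0 = -14.

-14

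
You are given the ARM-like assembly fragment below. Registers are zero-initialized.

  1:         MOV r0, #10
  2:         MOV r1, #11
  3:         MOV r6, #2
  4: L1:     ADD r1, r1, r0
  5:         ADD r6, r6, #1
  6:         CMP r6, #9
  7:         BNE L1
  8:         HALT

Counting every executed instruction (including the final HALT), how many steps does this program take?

MOV r0, #10 → r0=10
MOV r1, #11 → r1=11
MOV r6, #2 → r6=2
ADD r1, r1, r0 → r1=11+10=21
ADD r6, r6, #1 → r6=2+1=3
CMP r6, #9  (cmp 3,9)
BNE L1: taken
ADD r1, r1, r0 → r1=21+10=31
ADD r6, r6, #1 → r6=3+1=4
CMP r6, #9  (cmp 4,9)
BNE L1: taken
ADD r1, r1, r0 → r1=31+10=41
ADD r6, r6, #1 → r6=4+1=5
CMP r6, #9  (cmp 5,9)
BNE L1: taken
ADD r1, r1, r0 → r1=41+10=51
ADD r6, r6, #1 → r6=5+1=6
CMP r6, #9  (cmp 6,9)
BNE L1: taken
ADD r1, r1, r0 → r1=51+10=61
ADD r6, r6, #1 → r6=6+1=7
CMP r6, #9  (cmp 7,9)
BNE L1: taken
ADD r1, r1, r0 → r1=61+10=71
ADD r6, r6, #1 → r6=7+1=8
CMP r6, #9  (cmp 8,9)
BNE L1: taken
ADD r1, r1, r0 → r1=71+10=81
ADD r6, r6, #1 → r6=8+1=9
CMP r6, #9  (cmp 9,9)
BNE L1: not taken
halt.
Total executed instructions: 32.

32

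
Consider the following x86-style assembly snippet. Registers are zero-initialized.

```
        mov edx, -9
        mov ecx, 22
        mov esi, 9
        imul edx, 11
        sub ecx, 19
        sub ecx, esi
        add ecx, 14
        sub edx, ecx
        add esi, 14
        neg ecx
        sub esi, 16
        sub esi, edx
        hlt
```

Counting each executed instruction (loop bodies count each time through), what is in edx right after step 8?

after mov edx, -9: edx=-9
after mov ecx, 22: ecx=22
after mov esi, 9: esi=9
after imul edx, 11: edx=(-9)*11=-99
after sub ecx, 19: ecx=22-19=3
after sub ecx, esi: ecx=3-9=-6
after add ecx, 14: ecx=(-6)+14=8
after sub edx, ecx: edx=(-99)-8=-107
After step 8: edx = -107.

-107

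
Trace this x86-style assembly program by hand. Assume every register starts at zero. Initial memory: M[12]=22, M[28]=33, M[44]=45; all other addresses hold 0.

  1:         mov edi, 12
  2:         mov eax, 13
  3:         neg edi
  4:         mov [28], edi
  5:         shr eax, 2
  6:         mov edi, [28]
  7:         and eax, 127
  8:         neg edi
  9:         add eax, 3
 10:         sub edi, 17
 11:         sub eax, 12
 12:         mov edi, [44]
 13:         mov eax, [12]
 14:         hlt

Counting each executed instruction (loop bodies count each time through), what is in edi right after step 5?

-12

after mov edi, 12: edi=12
after mov eax, 13: eax=13
after neg edi: edi=-(12)=-12
mov [28], edi → M[28]=-12
after shr eax, 2: eax=13>>2=3
After step 5: edi = -12.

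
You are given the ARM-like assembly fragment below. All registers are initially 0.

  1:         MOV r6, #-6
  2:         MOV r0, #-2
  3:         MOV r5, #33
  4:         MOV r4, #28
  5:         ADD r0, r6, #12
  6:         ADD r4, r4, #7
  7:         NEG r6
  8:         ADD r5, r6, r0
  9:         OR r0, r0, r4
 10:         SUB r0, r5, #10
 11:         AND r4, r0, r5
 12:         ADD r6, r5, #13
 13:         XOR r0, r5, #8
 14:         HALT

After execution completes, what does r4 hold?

0

after MOV r6, #-6: r6=-6
after MOV r0, #-2: r0=-2
after MOV r5, #33: r5=33
after MOV r4, #28: r4=28
after ADD r0, r6, #12: r0=(-6)+12=6
after ADD r4, r4, #7: r4=28+7=35
after NEG r6: r6=-(-6)=6
after ADD r5, r6, r0: r5=6+6=12
after OR r0, r0, r4: r0=6|35=39
after SUB r0, r5, #10: r0=12-10=2
after AND r4, r0, r5: r4=2&12=0
after ADD r6, r5, #13: r6=12+13=25
after XOR r0, r5, #8: r0=12^8=4
halt.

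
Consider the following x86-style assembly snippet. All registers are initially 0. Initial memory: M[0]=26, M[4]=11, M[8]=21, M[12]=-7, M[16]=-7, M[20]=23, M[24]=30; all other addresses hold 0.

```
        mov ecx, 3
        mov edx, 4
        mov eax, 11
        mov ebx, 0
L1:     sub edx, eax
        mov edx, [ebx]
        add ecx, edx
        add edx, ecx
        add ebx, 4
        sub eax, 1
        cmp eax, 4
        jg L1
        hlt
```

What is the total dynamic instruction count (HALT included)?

61

ecx=3
edx=4
eax=11
ebx=0
edx=4-11=-7
edx=M[0]=26
ecx=3+26=29
edx=26+29=55
ebx=0+4=4
eax=11-1=10
cmp eax, 4  (cmp 10,4)
jg L1: taken
edx=55-10=45
edx=M[4]=11
ecx=29+11=40
edx=11+40=51
ebx=4+4=8
eax=10-1=9
cmp eax, 4  (cmp 9,4)
jg L1: taken
edx=51-9=42
edx=M[8]=21
ecx=40+21=61
edx=21+61=82
ebx=8+4=12
eax=9-1=8
cmp eax, 4  (cmp 8,4)
jg L1: taken
edx=82-8=74
edx=M[12]=-7
ecx=61+(-7)=54
edx=(-7)+54=47
ebx=12+4=16
eax=8-1=7
cmp eax, 4  (cmp 7,4)
jg L1: taken
edx=47-7=40
edx=M[16]=-7
ecx=54+(-7)=47
edx=(-7)+47=40
ebx=16+4=20
eax=7-1=6
cmp eax, 4  (cmp 6,4)
jg L1: taken
edx=40-6=34
edx=M[20]=23
ecx=47+23=70
edx=23+70=93
ebx=20+4=24
eax=6-1=5
cmp eax, 4  (cmp 5,4)
jg L1: taken
edx=93-5=88
edx=M[24]=30
ecx=70+30=100
edx=30+100=130
ebx=24+4=28
eax=5-1=4
cmp eax, 4  (cmp 4,4)
jg L1: not taken
halt.
Total executed instructions: 61.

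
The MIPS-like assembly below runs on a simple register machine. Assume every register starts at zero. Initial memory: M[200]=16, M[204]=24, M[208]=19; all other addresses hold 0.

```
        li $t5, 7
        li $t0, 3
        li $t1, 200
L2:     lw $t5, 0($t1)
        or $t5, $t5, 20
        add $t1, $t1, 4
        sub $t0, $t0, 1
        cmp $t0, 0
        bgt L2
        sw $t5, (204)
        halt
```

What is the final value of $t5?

23

$t5=7
$t0=3
$t1=200
$t5=M[200]=16
$t5=16|20=20
$t1=200+4=204
$t0=3-1=2
cmp $t0, 0  (cmp 2,0)
bgt L2: taken
$t5=M[204]=24
$t5=24|20=28
$t1=204+4=208
$t0=2-1=1
cmp $t0, 0  (cmp 1,0)
bgt L2: taken
$t5=M[208]=19
$t5=19|20=23
$t1=208+4=212
$t0=1-1=0
cmp $t0, 0  (cmp 0,0)
bgt L2: not taken
sw $t5, (204) → M[204]=23
halt.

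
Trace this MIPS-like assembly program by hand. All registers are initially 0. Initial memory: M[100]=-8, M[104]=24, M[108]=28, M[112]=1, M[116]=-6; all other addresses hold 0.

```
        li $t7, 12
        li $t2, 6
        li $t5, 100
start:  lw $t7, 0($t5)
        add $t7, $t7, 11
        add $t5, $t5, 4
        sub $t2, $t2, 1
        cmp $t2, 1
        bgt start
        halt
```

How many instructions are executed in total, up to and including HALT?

34

after li $t7, 12: $t7=12
after li $t2, 6: $t2=6
after li $t5, 100: $t5=100
after lw $t7, 0($t5): $t7=M[100]=-8
after add $t7, $t7, 11: $t7=(-8)+11=3
after add $t5, $t5, 4: $t5=100+4=104
after sub $t2, $t2, 1: $t2=6-1=5
cmp $t2, 1  (cmp 5,1)
bgt start: taken
after lw $t7, 0($t5): $t7=M[104]=24
after add $t7, $t7, 11: $t7=24+11=35
after add $t5, $t5, 4: $t5=104+4=108
after sub $t2, $t2, 1: $t2=5-1=4
cmp $t2, 1  (cmp 4,1)
bgt start: taken
after lw $t7, 0($t5): $t7=M[108]=28
after add $t7, $t7, 11: $t7=28+11=39
after add $t5, $t5, 4: $t5=108+4=112
after sub $t2, $t2, 1: $t2=4-1=3
cmp $t2, 1  (cmp 3,1)
bgt start: taken
after lw $t7, 0($t5): $t7=M[112]=1
after add $t7, $t7, 11: $t7=1+11=12
after add $t5, $t5, 4: $t5=112+4=116
after sub $t2, $t2, 1: $t2=3-1=2
cmp $t2, 1  (cmp 2,1)
bgt start: taken
after lw $t7, 0($t5): $t7=M[116]=-6
after add $t7, $t7, 11: $t7=(-6)+11=5
after add $t5, $t5, 4: $t5=116+4=120
after sub $t2, $t2, 1: $t2=2-1=1
cmp $t2, 1  (cmp 1,1)
bgt start: not taken
halt.
Total executed instructions: 34.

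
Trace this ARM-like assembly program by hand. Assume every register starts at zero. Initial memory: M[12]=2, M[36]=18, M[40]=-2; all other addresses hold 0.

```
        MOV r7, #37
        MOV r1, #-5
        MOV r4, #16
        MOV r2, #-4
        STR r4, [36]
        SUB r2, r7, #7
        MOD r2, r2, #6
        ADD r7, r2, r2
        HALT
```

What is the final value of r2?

after MOV r7, #37: r7=37
after MOV r1, #-5: r1=-5
after MOV r4, #16: r4=16
after MOV r2, #-4: r2=-4
STR r4, [36] → M[36]=16
after SUB r2, r7, #7: r2=37-7=30
after MOD r2, r2, #6: r2=30%6=0
after ADD r7, r2, r2: r7=0+0=0
halt.

0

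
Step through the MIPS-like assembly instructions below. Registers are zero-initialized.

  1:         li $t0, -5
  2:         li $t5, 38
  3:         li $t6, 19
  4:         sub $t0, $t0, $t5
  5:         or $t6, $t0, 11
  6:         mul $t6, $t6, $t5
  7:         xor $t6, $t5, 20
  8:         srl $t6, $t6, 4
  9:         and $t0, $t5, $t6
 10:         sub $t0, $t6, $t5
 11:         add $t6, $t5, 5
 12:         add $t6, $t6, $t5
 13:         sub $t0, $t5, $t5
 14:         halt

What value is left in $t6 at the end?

li $t0, -5 → $t0=-5
li $t5, 38 → $t5=38
li $t6, 19 → $t6=19
sub $t0, $t0, $t5 → $t0=(-5)-38=-43
or $t6, $t0, 11 → $t6=(-43)|11=-33
mul $t6, $t6, $t5 → $t6=(-33)*38=-1254
xor $t6, $t5, 20 → $t6=38^20=50
srl $t6, $t6, 4 → $t6=50>>4=3
and $t0, $t5, $t6 → $t0=38&3=2
sub $t0, $t6, $t5 → $t0=3-38=-35
add $t6, $t5, 5 → $t6=38+5=43
add $t6, $t6, $t5 → $t6=43+38=81
sub $t0, $t5, $t5 → $t0=38-38=0
halt.

81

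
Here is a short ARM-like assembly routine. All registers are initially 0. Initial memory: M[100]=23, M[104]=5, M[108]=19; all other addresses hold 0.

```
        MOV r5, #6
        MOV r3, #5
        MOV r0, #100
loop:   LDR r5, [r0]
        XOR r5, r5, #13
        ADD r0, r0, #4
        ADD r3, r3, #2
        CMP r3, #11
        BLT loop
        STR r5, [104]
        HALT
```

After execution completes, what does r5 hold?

after MOV r5, #6: r5=6
after MOV r3, #5: r3=5
after MOV r0, #100: r0=100
after LDR r5, [r0]: r5=M[100]=23
after XOR r5, r5, #13: r5=23^13=26
after ADD r0, r0, #4: r0=100+4=104
after ADD r3, r3, #2: r3=5+2=7
CMP r3, #11  (cmp 7,11)
BLT loop: taken
after LDR r5, [r0]: r5=M[104]=5
after XOR r5, r5, #13: r5=5^13=8
after ADD r0, r0, #4: r0=104+4=108
after ADD r3, r3, #2: r3=7+2=9
CMP r3, #11  (cmp 9,11)
BLT loop: taken
after LDR r5, [r0]: r5=M[108]=19
after XOR r5, r5, #13: r5=19^13=30
after ADD r0, r0, #4: r0=108+4=112
after ADD r3, r3, #2: r3=9+2=11
CMP r3, #11  (cmp 11,11)
BLT loop: not taken
STR r5, [104] → M[104]=30
halt.

30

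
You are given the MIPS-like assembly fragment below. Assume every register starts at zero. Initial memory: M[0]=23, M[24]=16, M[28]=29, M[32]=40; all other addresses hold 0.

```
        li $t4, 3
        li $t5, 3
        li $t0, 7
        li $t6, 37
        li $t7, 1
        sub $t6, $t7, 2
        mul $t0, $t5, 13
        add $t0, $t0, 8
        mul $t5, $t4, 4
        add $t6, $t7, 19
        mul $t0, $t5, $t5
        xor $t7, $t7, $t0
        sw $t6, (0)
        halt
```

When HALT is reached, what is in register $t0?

144

$t4=3
$t5=3
$t0=7
$t6=37
$t7=1
$t6=1-2=-1
$t0=3*13=39
$t0=39+8=47
$t5=3*4=12
$t6=1+19=20
$t0=12*12=144
$t7=1^144=145
sw $t6, (0) → M[0]=20
halt.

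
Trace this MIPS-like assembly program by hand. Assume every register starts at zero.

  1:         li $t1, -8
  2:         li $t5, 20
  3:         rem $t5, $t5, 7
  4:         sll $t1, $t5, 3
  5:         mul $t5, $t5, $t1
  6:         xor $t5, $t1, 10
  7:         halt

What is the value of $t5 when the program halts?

58

li $t1, -8 → $t1=-8
li $t5, 20 → $t5=20
rem $t5, $t5, 7 → $t5=20%7=6
sll $t1, $t5, 3 → $t1=6<<3=48
mul $t5, $t5, $t1 → $t5=6*48=288
xor $t5, $t1, 10 → $t5=48^10=58
halt.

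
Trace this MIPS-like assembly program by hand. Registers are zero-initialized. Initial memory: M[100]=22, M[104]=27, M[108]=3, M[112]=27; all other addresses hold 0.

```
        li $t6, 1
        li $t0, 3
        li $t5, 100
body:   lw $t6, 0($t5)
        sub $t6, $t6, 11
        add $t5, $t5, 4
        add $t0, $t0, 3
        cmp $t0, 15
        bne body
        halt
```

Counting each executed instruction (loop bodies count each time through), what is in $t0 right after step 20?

12

li $t6, 1 → $t6=1
li $t0, 3 → $t0=3
li $t5, 100 → $t5=100
lw $t6, 0($t5) → $t6=M[100]=22
sub $t6, $t6, 11 → $t6=22-11=11
add $t5, $t5, 4 → $t5=100+4=104
add $t0, $t0, 3 → $t0=3+3=6
cmp $t0, 15  (cmp 6,15)
bne body: taken
lw $t6, 0($t5) → $t6=M[104]=27
sub $t6, $t6, 11 → $t6=27-11=16
add $t5, $t5, 4 → $t5=104+4=108
add $t0, $t0, 3 → $t0=6+3=9
cmp $t0, 15  (cmp 9,15)
bne body: taken
lw $t6, 0($t5) → $t6=M[108]=3
sub $t6, $t6, 11 → $t6=3-11=-8
add $t5, $t5, 4 → $t5=108+4=112
add $t0, $t0, 3 → $t0=9+3=12
cmp $t0, 15  (cmp 12,15)
After step 20: $t0 = 12.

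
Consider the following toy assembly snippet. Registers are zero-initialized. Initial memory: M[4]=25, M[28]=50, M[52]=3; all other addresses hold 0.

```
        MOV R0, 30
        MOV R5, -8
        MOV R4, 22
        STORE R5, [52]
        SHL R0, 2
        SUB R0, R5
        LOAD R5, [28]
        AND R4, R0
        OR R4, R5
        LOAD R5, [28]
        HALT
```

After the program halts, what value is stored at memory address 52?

-8

R0=30
R5=-8
R4=22
STORE R5, [52] → M[52]=-8
R0=30<<2=120
R0=120-(-8)=128
R5=M[28]=50
R4=22&128=0
R4=0|50=50
R5=M[28]=50
halt.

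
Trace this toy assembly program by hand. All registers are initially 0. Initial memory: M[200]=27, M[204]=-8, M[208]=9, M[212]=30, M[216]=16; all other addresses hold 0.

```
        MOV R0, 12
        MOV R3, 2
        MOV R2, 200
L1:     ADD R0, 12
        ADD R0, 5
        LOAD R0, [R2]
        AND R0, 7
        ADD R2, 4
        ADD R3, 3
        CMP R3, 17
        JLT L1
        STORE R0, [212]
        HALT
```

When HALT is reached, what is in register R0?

0

MOV R0, 12 → R0=12
MOV R3, 2 → R3=2
MOV R2, 200 → R2=200
ADD R0, 12 → R0=12+12=24
ADD R0, 5 → R0=24+5=29
LOAD R0, [R2] → R0=M[200]=27
AND R0, 7 → R0=27&7=3
ADD R2, 4 → R2=200+4=204
ADD R3, 3 → R3=2+3=5
CMP R3, 17  (cmp 5,17)
JLT L1: taken
ADD R0, 12 → R0=3+12=15
ADD R0, 5 → R0=15+5=20
LOAD R0, [R2] → R0=M[204]=-8
AND R0, 7 → R0=(-8)&7=0
ADD R2, 4 → R2=204+4=208
ADD R3, 3 → R3=5+3=8
CMP R3, 17  (cmp 8,17)
JLT L1: taken
ADD R0, 12 → R0=0+12=12
ADD R0, 5 → R0=12+5=17
LOAD R0, [R2] → R0=M[208]=9
AND R0, 7 → R0=9&7=1
ADD R2, 4 → R2=208+4=212
ADD R3, 3 → R3=8+3=11
CMP R3, 17  (cmp 11,17)
JLT L1: taken
ADD R0, 12 → R0=1+12=13
ADD R0, 5 → R0=13+5=18
LOAD R0, [R2] → R0=M[212]=30
AND R0, 7 → R0=30&7=6
ADD R2, 4 → R2=212+4=216
ADD R3, 3 → R3=11+3=14
CMP R3, 17  (cmp 14,17)
JLT L1: taken
ADD R0, 12 → R0=6+12=18
ADD R0, 5 → R0=18+5=23
LOAD R0, [R2] → R0=M[216]=16
AND R0, 7 → R0=16&7=0
ADD R2, 4 → R2=216+4=220
ADD R3, 3 → R3=14+3=17
CMP R3, 17  (cmp 17,17)
JLT L1: not taken
STORE R0, [212] → M[212]=0
halt.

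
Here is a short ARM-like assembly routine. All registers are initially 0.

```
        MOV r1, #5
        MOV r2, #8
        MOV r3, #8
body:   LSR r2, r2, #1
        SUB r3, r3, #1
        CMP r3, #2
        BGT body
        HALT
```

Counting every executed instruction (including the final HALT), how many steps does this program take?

r1=5
r2=8
r3=8
r2=8>>1=4
r3=8-1=7
CMP r3, #2  (cmp 7,2)
BGT body: taken
r2=4>>1=2
r3=7-1=6
CMP r3, #2  (cmp 6,2)
BGT body: taken
r2=2>>1=1
r3=6-1=5
CMP r3, #2  (cmp 5,2)
BGT body: taken
r2=1>>1=0
r3=5-1=4
CMP r3, #2  (cmp 4,2)
BGT body: taken
r2=0>>1=0
r3=4-1=3
CMP r3, #2  (cmp 3,2)
BGT body: taken
r2=0>>1=0
r3=3-1=2
CMP r3, #2  (cmp 2,2)
BGT body: not taken
halt.
Total executed instructions: 28.

28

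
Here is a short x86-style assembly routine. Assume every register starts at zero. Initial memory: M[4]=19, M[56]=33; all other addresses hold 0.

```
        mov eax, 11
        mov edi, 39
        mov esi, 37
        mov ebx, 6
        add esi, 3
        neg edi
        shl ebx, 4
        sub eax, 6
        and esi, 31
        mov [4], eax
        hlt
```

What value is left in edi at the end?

-39

after mov eax, 11: eax=11
after mov edi, 39: edi=39
after mov esi, 37: esi=37
after mov ebx, 6: ebx=6
after add esi, 3: esi=37+3=40
after neg edi: edi=-(39)=-39
after shl ebx, 4: ebx=6<<4=96
after sub eax, 6: eax=11-6=5
after and esi, 31: esi=40&31=8
mov [4], eax → M[4]=5
halt.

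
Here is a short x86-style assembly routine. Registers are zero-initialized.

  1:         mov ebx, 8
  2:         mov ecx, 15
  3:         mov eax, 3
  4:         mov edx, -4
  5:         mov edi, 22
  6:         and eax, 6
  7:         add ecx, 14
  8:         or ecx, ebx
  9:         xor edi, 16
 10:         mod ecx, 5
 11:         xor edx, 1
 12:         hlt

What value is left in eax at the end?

2

after mov ebx, 8: ebx=8
after mov ecx, 15: ecx=15
after mov eax, 3: eax=3
after mov edx, -4: edx=-4
after mov edi, 22: edi=22
after and eax, 6: eax=3&6=2
after add ecx, 14: ecx=15+14=29
after or ecx, ebx: ecx=29|8=29
after xor edi, 16: edi=22^16=6
after mod ecx, 5: ecx=29%5=4
after xor edx, 1: edx=(-4)^1=-3
halt.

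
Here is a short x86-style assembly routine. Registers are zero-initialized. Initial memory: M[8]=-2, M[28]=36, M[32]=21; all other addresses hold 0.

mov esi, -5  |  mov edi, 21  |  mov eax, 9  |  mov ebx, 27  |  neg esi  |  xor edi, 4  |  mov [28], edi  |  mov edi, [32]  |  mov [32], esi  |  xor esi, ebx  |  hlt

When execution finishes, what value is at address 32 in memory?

after mov esi, -5: esi=-5
after mov edi, 21: edi=21
after mov eax, 9: eax=9
after mov ebx, 27: ebx=27
after neg esi: esi=-(-5)=5
after xor edi, 4: edi=21^4=17
mov [28], edi → M[28]=17
after mov edi, [32]: edi=M[32]=21
mov [32], esi → M[32]=5
after xor esi, ebx: esi=5^27=30
halt.

5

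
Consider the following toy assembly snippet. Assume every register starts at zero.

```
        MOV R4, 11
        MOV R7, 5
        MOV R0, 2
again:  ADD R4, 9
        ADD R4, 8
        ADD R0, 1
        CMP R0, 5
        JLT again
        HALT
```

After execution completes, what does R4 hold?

62

after MOV R4, 11: R4=11
after MOV R7, 5: R7=5
after MOV R0, 2: R0=2
after ADD R4, 9: R4=11+9=20
after ADD R4, 8: R4=20+8=28
after ADD R0, 1: R0=2+1=3
CMP R0, 5  (cmp 3,5)
JLT again: taken
after ADD R4, 9: R4=28+9=37
after ADD R4, 8: R4=37+8=45
after ADD R0, 1: R0=3+1=4
CMP R0, 5  (cmp 4,5)
JLT again: taken
after ADD R4, 9: R4=45+9=54
after ADD R4, 8: R4=54+8=62
after ADD R0, 1: R0=4+1=5
CMP R0, 5  (cmp 5,5)
JLT again: not taken
halt.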